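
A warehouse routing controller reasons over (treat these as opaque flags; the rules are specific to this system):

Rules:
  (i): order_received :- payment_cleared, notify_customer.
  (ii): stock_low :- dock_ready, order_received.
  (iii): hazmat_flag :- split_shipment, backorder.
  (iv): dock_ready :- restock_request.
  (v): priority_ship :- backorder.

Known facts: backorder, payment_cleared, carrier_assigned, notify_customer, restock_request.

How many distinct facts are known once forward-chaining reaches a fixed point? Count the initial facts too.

Round 1 — (i), (iv), (v), derive order_received, dock_ready, priority_ship.
Round 2 — (ii), derive stock_low.
Closure: {backorder, carrier_assigned, dock_ready, notify_customer, order_received, payment_cleared, priority_ship, restock_request, stock_low} — 9 facts.

9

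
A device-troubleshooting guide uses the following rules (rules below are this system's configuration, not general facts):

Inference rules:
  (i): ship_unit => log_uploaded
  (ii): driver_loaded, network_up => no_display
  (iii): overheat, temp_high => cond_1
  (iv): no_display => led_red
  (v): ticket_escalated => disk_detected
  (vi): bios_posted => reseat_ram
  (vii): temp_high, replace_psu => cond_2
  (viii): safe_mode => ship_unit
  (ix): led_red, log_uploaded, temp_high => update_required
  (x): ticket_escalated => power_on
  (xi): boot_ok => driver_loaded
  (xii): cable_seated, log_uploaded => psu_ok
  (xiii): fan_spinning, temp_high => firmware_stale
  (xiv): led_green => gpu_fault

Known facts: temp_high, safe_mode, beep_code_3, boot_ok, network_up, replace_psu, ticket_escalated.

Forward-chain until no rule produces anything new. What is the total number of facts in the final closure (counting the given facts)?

Round 1: (v) [ticket_escalated => disk_detected]; (vii) [temp_high, replace_psu => cond_2]; (viii) [safe_mode => ship_unit]; (x) [ticket_escalated => power_on]; (xi) [boot_ok => driver_loaded]. Adds disk_detected, cond_2, ship_unit, power_on, driver_loaded.
Round 2: (i) [ship_unit => log_uploaded]; (ii) [driver_loaded, network_up => no_display]. Adds log_uploaded, no_display.
Round 3: (iv) [no_display => led_red]. Adds led_red.
Round 4: (ix) [led_red, log_uploaded, temp_high => update_required]. Adds update_required.
Closure: {beep_code_3, boot_ok, cond_2, disk_detected, driver_loaded, led_red, log_uploaded, network_up, no_display, power_on, replace_psu, safe_mode, ship_unit, temp_high, ticket_escalated, update_required} — 16 facts.

16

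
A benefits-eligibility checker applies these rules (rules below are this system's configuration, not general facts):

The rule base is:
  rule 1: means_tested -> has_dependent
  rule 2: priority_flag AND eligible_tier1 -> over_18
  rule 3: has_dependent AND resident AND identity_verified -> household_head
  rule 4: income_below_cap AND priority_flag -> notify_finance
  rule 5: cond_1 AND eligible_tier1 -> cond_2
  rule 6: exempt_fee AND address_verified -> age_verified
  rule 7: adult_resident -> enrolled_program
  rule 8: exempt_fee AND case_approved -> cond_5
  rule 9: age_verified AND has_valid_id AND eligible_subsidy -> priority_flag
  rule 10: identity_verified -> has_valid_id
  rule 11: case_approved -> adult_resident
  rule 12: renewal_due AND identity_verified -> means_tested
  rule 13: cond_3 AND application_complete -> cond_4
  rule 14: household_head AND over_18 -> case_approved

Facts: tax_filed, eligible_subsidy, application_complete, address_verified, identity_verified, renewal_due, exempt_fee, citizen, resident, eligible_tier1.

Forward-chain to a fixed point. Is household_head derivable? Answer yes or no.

yes

Round 1 fires rule 6, rule 10, rule 12, giving age_verified, has_valid_id, means_tested.
Round 2 fires rule 1, rule 9, giving has_dependent, priority_flag.
Round 3 fires rule 2, rule 3, giving over_18, household_head.
Round 4 fires rule 14, giving case_approved.
Round 5 fires rule 8, rule 11, giving cond_5, adult_resident.
Round 6 fires rule 7, giving enrolled_program.
household_head appears in round 3, so it is derivable.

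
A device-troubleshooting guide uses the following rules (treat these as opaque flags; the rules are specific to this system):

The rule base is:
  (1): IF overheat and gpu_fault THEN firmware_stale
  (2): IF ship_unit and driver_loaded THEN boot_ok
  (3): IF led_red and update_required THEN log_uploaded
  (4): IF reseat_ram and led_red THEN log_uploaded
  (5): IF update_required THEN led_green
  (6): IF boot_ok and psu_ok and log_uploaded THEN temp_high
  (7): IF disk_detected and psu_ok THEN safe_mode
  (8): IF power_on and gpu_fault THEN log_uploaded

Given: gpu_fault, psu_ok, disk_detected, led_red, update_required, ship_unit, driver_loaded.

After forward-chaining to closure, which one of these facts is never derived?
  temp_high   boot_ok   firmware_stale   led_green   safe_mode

firmware_stale

Round 1 fires (2), (3), (5), (7), giving boot_ok, log_uploaded, led_green, safe_mode.
Round 2 fires (6), giving temp_high.
Derived: led_green (round 1), temp_high (round 2), safe_mode (round 1), boot_ok (round 1). firmware_stale never appears in any round.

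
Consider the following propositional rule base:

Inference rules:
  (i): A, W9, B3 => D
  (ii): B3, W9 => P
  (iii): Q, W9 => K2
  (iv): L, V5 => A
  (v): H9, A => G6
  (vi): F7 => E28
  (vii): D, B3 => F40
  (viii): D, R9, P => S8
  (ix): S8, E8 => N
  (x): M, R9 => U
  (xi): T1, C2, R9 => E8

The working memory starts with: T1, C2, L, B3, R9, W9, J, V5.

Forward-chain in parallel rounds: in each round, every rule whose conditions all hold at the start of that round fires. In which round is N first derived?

[1] (ii) [B3, W9 => P]; (iv) [L, V5 => A]; (xi) [T1, C2, R9 => E8]. ⇒ new: P, A, E8.
[2] (i) [A, W9, B3 => D]. ⇒ new: D.
[3] (vii) [D, B3 => F40]; (viii) [D, R9, P => S8]. ⇒ new: F40, S8.
[4] (ix) [S8, E8 => N]. ⇒ new: N.
N first appears in round 4.

4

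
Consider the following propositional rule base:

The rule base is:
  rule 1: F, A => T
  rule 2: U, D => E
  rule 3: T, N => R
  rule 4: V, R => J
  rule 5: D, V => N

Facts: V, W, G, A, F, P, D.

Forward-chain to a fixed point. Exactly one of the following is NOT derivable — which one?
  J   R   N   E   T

E

Round 1 — rule 1, rule 5, derive T, N.
Round 2 — rule 3, derive R.
Round 3 — rule 4, derive J.
Derived: J (round 3), R (round 2), T (round 1), N (round 1). E never appears in any round.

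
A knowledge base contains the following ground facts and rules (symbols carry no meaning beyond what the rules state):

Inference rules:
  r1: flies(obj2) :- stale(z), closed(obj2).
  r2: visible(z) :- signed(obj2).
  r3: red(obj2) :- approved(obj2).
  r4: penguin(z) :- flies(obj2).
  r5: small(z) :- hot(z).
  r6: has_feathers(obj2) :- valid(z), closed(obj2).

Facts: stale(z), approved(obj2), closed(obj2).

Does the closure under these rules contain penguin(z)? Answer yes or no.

[1] r1 [flies(obj2) :- stale(z), closed(obj2).]; r3 [red(obj2) :- approved(obj2).]. ⇒ new: flies(obj2), red(obj2).
[2] r4 [penguin(z) :- flies(obj2).]. ⇒ new: penguin(z).
penguin(z) appears in round 2, so it is derivable.

yes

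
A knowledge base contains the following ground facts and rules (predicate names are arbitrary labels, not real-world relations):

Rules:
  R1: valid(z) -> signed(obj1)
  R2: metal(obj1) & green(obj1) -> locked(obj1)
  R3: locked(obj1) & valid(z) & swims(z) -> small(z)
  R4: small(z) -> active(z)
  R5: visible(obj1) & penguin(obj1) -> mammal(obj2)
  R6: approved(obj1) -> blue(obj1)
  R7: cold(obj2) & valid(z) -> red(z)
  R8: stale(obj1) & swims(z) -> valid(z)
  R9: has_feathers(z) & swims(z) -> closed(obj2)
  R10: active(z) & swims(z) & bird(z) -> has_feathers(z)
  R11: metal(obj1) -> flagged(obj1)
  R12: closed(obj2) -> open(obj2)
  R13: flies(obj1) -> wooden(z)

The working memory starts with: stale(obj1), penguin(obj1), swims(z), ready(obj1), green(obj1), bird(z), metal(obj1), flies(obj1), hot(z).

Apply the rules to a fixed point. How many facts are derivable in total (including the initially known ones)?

19

Round 1: R2 [metal(obj1) & green(obj1) -> locked(obj1)]; R8 [stale(obj1) & swims(z) -> valid(z)]; R11 [metal(obj1) -> flagged(obj1)]; R13 [flies(obj1) -> wooden(z)]. New: locked(obj1), valid(z), flagged(obj1), wooden(z).
Round 2: R1 [valid(z) -> signed(obj1)]; R3 [locked(obj1) & valid(z) & swims(z) -> small(z)]. New: signed(obj1), small(z).
Round 3: R4 [small(z) -> active(z)]. New: active(z).
Round 4: R10 [active(z) & swims(z) & bird(z) -> has_feathers(z)]. New: has_feathers(z).
Round 5: R9 [has_feathers(z) & swims(z) -> closed(obj2)]. New: closed(obj2).
Round 6: R12 [closed(obj2) -> open(obj2)]. New: open(obj2).
Closure: {active(z), bird(z), closed(obj2), flagged(obj1), flies(obj1), green(obj1), has_feathers(z), hot(z), locked(obj1), metal(obj1), open(obj2), penguin(obj1), ready(obj1), signed(obj1), small(z), stale(obj1), swims(z), valid(z), wooden(z)} — 19 facts.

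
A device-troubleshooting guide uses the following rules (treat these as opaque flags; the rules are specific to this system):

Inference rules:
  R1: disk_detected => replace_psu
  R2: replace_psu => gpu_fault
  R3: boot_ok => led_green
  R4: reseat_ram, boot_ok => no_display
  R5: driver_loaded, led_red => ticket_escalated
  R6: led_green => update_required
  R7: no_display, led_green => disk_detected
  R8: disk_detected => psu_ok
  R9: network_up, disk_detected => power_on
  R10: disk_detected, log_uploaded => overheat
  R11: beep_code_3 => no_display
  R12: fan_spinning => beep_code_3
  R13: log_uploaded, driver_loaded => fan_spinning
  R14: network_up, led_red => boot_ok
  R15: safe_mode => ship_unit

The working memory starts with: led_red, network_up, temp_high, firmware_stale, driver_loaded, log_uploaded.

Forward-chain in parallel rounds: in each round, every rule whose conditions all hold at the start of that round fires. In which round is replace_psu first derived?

[1] R5 [driver_loaded, led_red => ticket_escalated]; R13 [log_uploaded, driver_loaded => fan_spinning]; R14 [network_up, led_red => boot_ok]. ⇒ new: ticket_escalated, fan_spinning, boot_ok.
[2] R3 [boot_ok => led_green]; R12 [fan_spinning => beep_code_3]. ⇒ new: led_green, beep_code_3.
[3] R6 [led_green => update_required]; R11 [beep_code_3 => no_display]. ⇒ new: update_required, no_display.
[4] R7 [no_display, led_green => disk_detected]. ⇒ new: disk_detected.
[5] R1 [disk_detected => replace_psu]; R8 [disk_detected => psu_ok]; R9 [network_up, disk_detected => power_on]; R10 [disk_detected, log_uploaded => overheat]. ⇒ new: replace_psu, psu_ok, power_on, overheat.
replace_psu first appears in round 5.

5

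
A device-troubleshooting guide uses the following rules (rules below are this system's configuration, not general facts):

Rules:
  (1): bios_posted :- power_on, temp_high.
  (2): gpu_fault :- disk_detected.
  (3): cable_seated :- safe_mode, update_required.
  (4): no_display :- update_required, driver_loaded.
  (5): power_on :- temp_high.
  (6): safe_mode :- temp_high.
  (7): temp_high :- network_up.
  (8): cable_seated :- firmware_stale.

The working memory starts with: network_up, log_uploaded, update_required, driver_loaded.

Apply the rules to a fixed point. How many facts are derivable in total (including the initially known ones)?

10

Round 1 — (4), (7), derive no_display, temp_high.
Round 2 — (5), (6), derive power_on, safe_mode.
Round 3 — (1), (3), derive bios_posted, cable_seated.
Closure: {bios_posted, cable_seated, driver_loaded, log_uploaded, network_up, no_display, power_on, safe_mode, temp_high, update_required} — 10 facts.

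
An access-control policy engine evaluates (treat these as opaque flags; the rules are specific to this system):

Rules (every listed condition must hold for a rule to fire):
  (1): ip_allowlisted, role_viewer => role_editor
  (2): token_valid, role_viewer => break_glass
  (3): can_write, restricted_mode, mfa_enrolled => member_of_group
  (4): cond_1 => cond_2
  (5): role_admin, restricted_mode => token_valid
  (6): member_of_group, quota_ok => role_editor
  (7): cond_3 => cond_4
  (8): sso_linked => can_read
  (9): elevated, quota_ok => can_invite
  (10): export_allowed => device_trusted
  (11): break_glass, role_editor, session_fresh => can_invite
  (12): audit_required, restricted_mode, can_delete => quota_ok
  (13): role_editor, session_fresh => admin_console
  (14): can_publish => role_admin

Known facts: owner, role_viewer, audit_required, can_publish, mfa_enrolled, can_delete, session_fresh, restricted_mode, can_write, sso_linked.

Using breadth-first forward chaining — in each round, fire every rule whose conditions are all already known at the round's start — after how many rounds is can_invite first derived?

Round 1 fires (3), (8), (12), (14), giving member_of_group, can_read, quota_ok, role_admin.
Round 2 fires (5), (6), giving token_valid, role_editor.
Round 3 fires (2), (13), giving break_glass, admin_console.
Round 4 fires (11), giving can_invite.
can_invite first appears in round 4.

4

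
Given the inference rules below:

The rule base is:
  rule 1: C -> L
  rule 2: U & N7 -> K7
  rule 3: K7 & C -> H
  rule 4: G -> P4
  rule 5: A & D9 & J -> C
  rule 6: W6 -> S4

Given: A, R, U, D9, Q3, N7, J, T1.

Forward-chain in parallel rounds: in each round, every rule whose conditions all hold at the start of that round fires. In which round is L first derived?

2

Round 1: rule 2 [U & N7 -> K7]; rule 5 [A & D9 & J -> C]. Adds K7, C.
Round 2: rule 1 [C -> L]; rule 3 [K7 & C -> H]. Adds L, H.
L first appears in round 2.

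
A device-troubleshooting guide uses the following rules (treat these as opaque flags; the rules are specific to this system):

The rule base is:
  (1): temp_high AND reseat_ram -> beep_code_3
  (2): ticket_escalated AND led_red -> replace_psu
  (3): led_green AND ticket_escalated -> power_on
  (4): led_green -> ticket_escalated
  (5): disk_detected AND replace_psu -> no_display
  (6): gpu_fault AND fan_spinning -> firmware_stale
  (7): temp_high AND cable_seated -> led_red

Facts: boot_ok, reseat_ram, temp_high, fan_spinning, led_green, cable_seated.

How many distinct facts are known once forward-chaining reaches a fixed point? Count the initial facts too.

Round 1: (1) [temp_high AND reseat_ram -> beep_code_3]; (4) [led_green -> ticket_escalated]; (7) [temp_high AND cable_seated -> led_red]. Adds beep_code_3, ticket_escalated, led_red.
Round 2: (2) [ticket_escalated AND led_red -> replace_psu]; (3) [led_green AND ticket_escalated -> power_on]. Adds replace_psu, power_on.
Closure: {beep_code_3, boot_ok, cable_seated, fan_spinning, led_green, led_red, power_on, replace_psu, reseat_ram, temp_high, ticket_escalated} — 11 facts.

11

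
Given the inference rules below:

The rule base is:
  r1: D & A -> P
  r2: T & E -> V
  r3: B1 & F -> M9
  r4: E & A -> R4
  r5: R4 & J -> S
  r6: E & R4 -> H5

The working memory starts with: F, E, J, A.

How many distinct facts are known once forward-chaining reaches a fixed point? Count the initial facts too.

Round 1 fires r4, giving R4.
Round 2 fires r5, r6, giving S, H5.
Closure: {A, E, F, H5, J, R4, S} — 7 facts.

7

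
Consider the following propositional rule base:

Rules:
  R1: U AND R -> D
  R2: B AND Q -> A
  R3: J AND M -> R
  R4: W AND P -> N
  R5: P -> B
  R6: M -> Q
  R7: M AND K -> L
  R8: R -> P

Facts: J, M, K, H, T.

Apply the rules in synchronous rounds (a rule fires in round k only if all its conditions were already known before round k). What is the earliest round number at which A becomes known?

[1] R3 [J AND M -> R]; R6 [M -> Q]; R7 [M AND K -> L]. ⇒ new: R, Q, L.
[2] R8 [R -> P]. ⇒ new: P.
[3] R5 [P -> B]. ⇒ new: B.
[4] R2 [B AND Q -> A]. ⇒ new: A.
A first appears in round 4.

4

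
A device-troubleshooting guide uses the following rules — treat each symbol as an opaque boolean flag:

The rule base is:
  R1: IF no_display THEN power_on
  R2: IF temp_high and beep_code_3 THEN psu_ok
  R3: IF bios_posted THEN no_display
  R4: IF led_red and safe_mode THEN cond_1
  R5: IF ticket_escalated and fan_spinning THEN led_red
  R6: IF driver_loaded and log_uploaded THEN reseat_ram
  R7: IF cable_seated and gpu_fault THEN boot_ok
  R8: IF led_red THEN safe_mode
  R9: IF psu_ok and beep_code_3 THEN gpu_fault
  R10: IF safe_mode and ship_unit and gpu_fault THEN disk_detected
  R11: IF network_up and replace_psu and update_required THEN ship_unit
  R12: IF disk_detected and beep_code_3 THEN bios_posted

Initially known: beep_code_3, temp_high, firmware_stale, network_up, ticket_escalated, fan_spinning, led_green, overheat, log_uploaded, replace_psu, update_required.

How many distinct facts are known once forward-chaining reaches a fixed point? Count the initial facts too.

21

[1] R2 [IF temp_high and beep_code_3 THEN psu_ok]; R5 [IF ticket_escalated and fan_spinning THEN led_red]; R11 [IF network_up and replace_psu and update_required THEN ship_unit]. ⇒ new: psu_ok, led_red, ship_unit.
[2] R8 [IF led_red THEN safe_mode]; R9 [IF psu_ok and beep_code_3 THEN gpu_fault]. ⇒ new: safe_mode, gpu_fault.
[3] R4 [IF led_red and safe_mode THEN cond_1]; R10 [IF safe_mode and ship_unit and gpu_fault THEN disk_detected]. ⇒ new: cond_1, disk_detected.
[4] R12 [IF disk_detected and beep_code_3 THEN bios_posted]. ⇒ new: bios_posted.
[5] R3 [IF bios_posted THEN no_display]. ⇒ new: no_display.
[6] R1 [IF no_display THEN power_on]. ⇒ new: power_on.
Closure: {beep_code_3, bios_posted, cond_1, disk_detected, fan_spinning, firmware_stale, gpu_fault, led_green, led_red, log_uploaded, network_up, no_display, overheat, power_on, psu_ok, replace_psu, safe_mode, ship_unit, temp_high, ticket_escalated, update_required} — 21 facts.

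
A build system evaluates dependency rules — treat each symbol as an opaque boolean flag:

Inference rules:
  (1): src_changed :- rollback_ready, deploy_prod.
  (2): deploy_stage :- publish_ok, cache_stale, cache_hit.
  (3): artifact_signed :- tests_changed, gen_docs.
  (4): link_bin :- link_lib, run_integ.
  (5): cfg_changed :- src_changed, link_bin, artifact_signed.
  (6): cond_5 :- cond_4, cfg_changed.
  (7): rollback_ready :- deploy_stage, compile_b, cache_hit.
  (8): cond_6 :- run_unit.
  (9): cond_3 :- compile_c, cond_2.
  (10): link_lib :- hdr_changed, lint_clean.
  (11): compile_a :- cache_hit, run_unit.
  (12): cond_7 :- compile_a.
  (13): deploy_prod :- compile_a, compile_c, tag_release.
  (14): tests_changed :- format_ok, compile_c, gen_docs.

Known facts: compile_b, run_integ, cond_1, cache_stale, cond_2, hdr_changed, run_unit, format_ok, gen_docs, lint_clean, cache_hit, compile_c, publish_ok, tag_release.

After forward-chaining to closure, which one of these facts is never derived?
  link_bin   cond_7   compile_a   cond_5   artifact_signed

Round 1: (2) [deploy_stage :- publish_ok, cache_stale, cache_hit.]; (8) [cond_6 :- run_unit.]; (9) [cond_3 :- compile_c, cond_2.]; (10) [link_lib :- hdr_changed, lint_clean.]; (11) [compile_a :- cache_hit, run_unit.]; (14) [tests_changed :- format_ok, compile_c, gen_docs.]. Adds deploy_stage, cond_6, cond_3, link_lib, compile_a, tests_changed.
Round 2: (3) [artifact_signed :- tests_changed, gen_docs.]; (4) [link_bin :- link_lib, run_integ.]; (7) [rollback_ready :- deploy_stage, compile_b, cache_hit.]; (12) [cond_7 :- compile_a.]; (13) [deploy_prod :- compile_a, compile_c, tag_release.]. Adds artifact_signed, link_bin, rollback_ready, cond_7, deploy_prod.
Round 3: (1) [src_changed :- rollback_ready, deploy_prod.]. Adds src_changed.
Round 4: (5) [cfg_changed :- src_changed, link_bin, artifact_signed.]. Adds cfg_changed.
Derived: cond_7 (round 2), link_bin (round 2), artifact_signed (round 2), compile_a (round 1). cond_5 never appears in any round.

cond_5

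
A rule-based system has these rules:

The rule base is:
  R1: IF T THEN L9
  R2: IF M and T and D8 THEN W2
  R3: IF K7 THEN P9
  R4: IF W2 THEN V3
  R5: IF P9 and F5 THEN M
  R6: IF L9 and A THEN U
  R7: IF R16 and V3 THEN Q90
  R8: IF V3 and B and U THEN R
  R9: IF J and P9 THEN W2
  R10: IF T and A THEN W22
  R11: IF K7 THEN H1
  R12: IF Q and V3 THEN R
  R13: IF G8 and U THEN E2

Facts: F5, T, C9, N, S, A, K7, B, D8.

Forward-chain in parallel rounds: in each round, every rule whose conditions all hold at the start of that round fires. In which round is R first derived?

Round 1 fires R1, R3, R10, R11, giving L9, P9, W22, H1.
Round 2 fires R5, R6, giving M, U.
Round 3 fires R2, giving W2.
Round 4 fires R4, giving V3.
Round 5 fires R8, giving R.
R first appears in round 5.

5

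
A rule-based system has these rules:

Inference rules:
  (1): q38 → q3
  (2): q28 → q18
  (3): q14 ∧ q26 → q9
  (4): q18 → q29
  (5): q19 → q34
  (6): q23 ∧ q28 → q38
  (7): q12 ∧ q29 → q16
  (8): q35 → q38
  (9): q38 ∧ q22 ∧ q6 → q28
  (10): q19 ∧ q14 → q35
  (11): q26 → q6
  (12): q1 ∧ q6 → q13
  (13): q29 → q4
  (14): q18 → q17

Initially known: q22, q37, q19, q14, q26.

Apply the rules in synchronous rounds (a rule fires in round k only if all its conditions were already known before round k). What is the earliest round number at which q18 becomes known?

4

Round 1 fires (3), (5), (10), (11), giving q9, q34, q35, q6.
Round 2 fires (8), giving q38.
Round 3 fires (1), (9), giving q3, q28.
Round 4 fires (2), giving q18.
q18 first appears in round 4.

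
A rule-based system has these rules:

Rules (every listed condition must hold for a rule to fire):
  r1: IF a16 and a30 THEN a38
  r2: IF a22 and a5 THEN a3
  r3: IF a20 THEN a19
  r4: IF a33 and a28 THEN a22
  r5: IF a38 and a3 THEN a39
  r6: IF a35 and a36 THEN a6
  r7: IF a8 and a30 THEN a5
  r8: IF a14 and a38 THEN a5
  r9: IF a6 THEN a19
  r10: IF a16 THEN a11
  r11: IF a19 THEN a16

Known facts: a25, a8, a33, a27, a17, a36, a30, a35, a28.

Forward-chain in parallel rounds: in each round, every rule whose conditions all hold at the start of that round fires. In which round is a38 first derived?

4

Round 1: r4 [IF a33 and a28 THEN a22]; r6 [IF a35 and a36 THEN a6]; r7 [IF a8 and a30 THEN a5]. Adds a22, a6, a5.
Round 2: r2 [IF a22 and a5 THEN a3]; r9 [IF a6 THEN a19]. Adds a3, a19.
Round 3: r11 [IF a19 THEN a16]. Adds a16.
Round 4: r1 [IF a16 and a30 THEN a38]; r10 [IF a16 THEN a11]. Adds a38, a11.
a38 first appears in round 4.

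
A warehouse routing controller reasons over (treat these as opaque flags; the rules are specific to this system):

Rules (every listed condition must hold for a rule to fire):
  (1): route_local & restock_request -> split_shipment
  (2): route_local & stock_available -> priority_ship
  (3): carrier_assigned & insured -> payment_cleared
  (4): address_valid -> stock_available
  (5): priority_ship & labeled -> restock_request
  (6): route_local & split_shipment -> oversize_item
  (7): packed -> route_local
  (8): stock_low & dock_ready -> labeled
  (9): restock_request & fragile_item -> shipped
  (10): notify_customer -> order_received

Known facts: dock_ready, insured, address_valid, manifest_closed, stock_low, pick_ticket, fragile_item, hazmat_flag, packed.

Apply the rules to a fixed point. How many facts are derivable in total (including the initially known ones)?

17

Round 1: (4) [address_valid -> stock_available]; (7) [packed -> route_local]; (8) [stock_low & dock_ready -> labeled]. Adds stock_available, route_local, labeled.
Round 2: (2) [route_local & stock_available -> priority_ship]. Adds priority_ship.
Round 3: (5) [priority_ship & labeled -> restock_request]. Adds restock_request.
Round 4: (1) [route_local & restock_request -> split_shipment]; (9) [restock_request & fragile_item -> shipped]. Adds split_shipment, shipped.
Round 5: (6) [route_local & split_shipment -> oversize_item]. Adds oversize_item.
Closure: {address_valid, dock_ready, fragile_item, hazmat_flag, insured, labeled, manifest_closed, oversize_item, packed, pick_ticket, priority_ship, restock_request, route_local, shipped, split_shipment, stock_available, stock_low} — 17 facts.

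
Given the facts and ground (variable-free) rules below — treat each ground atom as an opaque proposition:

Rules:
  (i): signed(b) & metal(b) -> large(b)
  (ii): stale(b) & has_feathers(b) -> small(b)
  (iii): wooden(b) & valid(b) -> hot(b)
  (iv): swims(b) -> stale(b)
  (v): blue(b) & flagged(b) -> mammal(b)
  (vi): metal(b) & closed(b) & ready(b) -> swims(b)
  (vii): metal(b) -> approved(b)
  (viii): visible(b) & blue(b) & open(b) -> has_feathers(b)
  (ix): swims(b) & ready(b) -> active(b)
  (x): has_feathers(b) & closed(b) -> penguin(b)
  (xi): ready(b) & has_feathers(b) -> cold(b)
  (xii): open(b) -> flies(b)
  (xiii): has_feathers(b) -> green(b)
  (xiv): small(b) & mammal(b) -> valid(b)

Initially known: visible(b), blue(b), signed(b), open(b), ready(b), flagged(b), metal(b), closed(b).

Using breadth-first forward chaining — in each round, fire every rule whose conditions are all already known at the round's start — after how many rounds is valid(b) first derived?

Round 1 — (i), (v), (vi), (vii), (viii), (xii), derive large(b), mammal(b), swims(b), approved(b), has_feathers(b), flies(b).
Round 2 — (iv), (ix), (x), (xi), (xiii), derive stale(b), active(b), penguin(b), cold(b), green(b).
Round 3 — (ii), derive small(b).
Round 4 — (xiv), derive valid(b).
valid(b) first appears in round 4.

4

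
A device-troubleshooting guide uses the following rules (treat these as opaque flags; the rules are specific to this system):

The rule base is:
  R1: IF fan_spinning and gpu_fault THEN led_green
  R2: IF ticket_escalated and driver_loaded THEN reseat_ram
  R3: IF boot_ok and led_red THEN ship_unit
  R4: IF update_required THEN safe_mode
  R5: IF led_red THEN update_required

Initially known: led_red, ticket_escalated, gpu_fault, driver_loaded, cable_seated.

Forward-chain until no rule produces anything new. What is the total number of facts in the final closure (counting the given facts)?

Round 1: R2 [IF ticket_escalated and driver_loaded THEN reseat_ram]; R5 [IF led_red THEN update_required]. New: reseat_ram, update_required.
Round 2: R4 [IF update_required THEN safe_mode]. New: safe_mode.
Closure: {cable_seated, driver_loaded, gpu_fault, led_red, reseat_ram, safe_mode, ticket_escalated, update_required} — 8 facts.

8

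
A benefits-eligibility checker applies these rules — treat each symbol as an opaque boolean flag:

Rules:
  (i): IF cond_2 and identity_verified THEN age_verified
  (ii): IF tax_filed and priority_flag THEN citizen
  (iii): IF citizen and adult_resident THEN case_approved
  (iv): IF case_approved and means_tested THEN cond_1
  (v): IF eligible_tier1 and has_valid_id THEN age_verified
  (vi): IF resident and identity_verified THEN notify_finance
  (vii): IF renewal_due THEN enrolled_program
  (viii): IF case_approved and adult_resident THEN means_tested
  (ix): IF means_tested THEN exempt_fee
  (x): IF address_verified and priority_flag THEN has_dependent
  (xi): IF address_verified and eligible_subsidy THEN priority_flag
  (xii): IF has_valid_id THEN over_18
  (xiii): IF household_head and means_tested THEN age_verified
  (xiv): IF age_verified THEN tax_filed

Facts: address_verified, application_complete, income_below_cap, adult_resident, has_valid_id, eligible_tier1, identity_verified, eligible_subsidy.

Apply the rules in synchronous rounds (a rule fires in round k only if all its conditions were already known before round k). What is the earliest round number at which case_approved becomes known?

4

Round 1: (v) [IF eligible_tier1 and has_valid_id THEN age_verified]; (xi) [IF address_verified and eligible_subsidy THEN priority_flag]; (xii) [IF has_valid_id THEN over_18]. Adds age_verified, priority_flag, over_18.
Round 2: (x) [IF address_verified and priority_flag THEN has_dependent]; (xiv) [IF age_verified THEN tax_filed]. Adds has_dependent, tax_filed.
Round 3: (ii) [IF tax_filed and priority_flag THEN citizen]. Adds citizen.
Round 4: (iii) [IF citizen and adult_resident THEN case_approved]. Adds case_approved.
case_approved first appears in round 4.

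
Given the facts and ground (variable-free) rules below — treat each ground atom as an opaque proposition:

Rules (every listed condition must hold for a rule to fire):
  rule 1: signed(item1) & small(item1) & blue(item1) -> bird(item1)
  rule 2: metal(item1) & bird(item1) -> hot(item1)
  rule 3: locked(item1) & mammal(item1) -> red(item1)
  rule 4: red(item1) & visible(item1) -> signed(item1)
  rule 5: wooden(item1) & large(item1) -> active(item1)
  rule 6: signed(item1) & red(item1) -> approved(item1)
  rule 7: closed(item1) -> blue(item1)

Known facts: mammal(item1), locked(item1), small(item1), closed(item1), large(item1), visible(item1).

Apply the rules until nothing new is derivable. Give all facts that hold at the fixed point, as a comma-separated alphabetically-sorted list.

Round 1: rule 3 [locked(item1) & mammal(item1) -> red(item1)]; rule 7 [closed(item1) -> blue(item1)]. Adds red(item1), blue(item1).
Round 2: rule 4 [red(item1) & visible(item1) -> signed(item1)]. Adds signed(item1).
Round 3: rule 1 [signed(item1) & small(item1) & blue(item1) -> bird(item1)]; rule 6 [signed(item1) & red(item1) -> approved(item1)]. Adds bird(item1), approved(item1).

approved(item1), bird(item1), blue(item1), closed(item1), large(item1), locked(item1), mammal(item1), red(item1), signed(item1), small(item1), visible(item1)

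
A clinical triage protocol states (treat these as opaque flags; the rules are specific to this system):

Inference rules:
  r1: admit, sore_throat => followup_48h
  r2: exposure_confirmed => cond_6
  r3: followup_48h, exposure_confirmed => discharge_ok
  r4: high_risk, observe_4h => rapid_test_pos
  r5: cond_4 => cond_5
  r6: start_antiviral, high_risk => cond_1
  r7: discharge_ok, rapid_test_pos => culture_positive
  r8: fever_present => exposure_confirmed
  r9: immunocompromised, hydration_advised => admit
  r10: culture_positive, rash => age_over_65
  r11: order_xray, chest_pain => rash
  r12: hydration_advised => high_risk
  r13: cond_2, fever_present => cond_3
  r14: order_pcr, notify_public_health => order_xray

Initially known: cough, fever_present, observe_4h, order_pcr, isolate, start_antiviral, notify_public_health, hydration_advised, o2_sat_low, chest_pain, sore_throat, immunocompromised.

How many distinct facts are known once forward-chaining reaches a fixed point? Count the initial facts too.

24

Round 1: r8 [fever_present => exposure_confirmed]; r9 [immunocompromised, hydration_advised => admit]; r12 [hydration_advised => high_risk]; r14 [order_pcr, notify_public_health => order_xray]. New: exposure_confirmed, admit, high_risk, order_xray.
Round 2: r1 [admit, sore_throat => followup_48h]; r2 [exposure_confirmed => cond_6]; r4 [high_risk, observe_4h => rapid_test_pos]; r6 [start_antiviral, high_risk => cond_1]; r11 [order_xray, chest_pain => rash]. New: followup_48h, cond_6, rapid_test_pos, cond_1, rash.
Round 3: r3 [followup_48h, exposure_confirmed => discharge_ok]. New: discharge_ok.
Round 4: r7 [discharge_ok, rapid_test_pos => culture_positive]. New: culture_positive.
Round 5: r10 [culture_positive, rash => age_over_65]. New: age_over_65.
Closure: {admit, age_over_65, chest_pain, cond_1, cond_6, cough, culture_positive, discharge_ok, exposure_confirmed, fever_present, followup_48h, high_risk, hydration_advised, immunocompromised, isolate, notify_public_health, o2_sat_low, observe_4h, order_pcr, order_xray, rapid_test_pos, rash, sore_throat, start_antiviral} — 24 facts.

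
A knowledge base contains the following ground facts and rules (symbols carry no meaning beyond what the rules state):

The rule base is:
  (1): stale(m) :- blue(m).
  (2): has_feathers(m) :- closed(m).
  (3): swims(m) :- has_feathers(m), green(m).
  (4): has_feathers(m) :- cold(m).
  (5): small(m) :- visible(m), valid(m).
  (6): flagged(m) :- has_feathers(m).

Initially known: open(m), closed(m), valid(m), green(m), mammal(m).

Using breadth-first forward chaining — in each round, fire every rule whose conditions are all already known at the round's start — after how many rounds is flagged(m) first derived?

[1] (2) [has_feathers(m) :- closed(m).]. ⇒ new: has_feathers(m).
[2] (3) [swims(m) :- has_feathers(m), green(m).]; (6) [flagged(m) :- has_feathers(m).]. ⇒ new: swims(m), flagged(m).
flagged(m) first appears in round 2.

2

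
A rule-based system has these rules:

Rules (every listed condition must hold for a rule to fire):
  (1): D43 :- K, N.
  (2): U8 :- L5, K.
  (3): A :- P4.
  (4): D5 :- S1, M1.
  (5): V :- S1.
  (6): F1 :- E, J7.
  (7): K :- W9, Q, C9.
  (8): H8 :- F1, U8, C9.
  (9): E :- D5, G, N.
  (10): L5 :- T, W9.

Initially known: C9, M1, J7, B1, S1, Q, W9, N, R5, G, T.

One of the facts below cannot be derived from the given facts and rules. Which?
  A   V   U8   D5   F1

Round 1: (4) [D5 :- S1, M1.]; (5) [V :- S1.]; (7) [K :- W9, Q, C9.]; (10) [L5 :- T, W9.]. New: D5, V, K, L5.
Round 2: (1) [D43 :- K, N.]; (2) [U8 :- L5, K.]; (9) [E :- D5, G, N.]. New: D43, U8, E.
Round 3: (6) [F1 :- E, J7.]. New: F1.
Round 4: (8) [H8 :- F1, U8, C9.]. New: H8.
Derived: V (round 1), F1 (round 3), D5 (round 1), U8 (round 2). A never appears in any round.

A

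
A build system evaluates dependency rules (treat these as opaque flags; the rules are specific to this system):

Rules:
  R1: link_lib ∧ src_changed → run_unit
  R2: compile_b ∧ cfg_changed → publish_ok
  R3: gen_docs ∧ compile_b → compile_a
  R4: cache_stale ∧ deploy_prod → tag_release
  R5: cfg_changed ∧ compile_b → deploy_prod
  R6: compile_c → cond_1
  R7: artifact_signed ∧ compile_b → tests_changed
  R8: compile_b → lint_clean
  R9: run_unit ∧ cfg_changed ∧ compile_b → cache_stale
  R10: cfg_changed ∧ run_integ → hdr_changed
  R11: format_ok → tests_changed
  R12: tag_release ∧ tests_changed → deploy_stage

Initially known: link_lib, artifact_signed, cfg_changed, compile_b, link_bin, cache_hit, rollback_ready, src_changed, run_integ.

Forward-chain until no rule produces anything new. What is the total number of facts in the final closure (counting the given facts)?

18

Round 1 fires R1, R2, R5, R7, R8, R10, giving run_unit, publish_ok, deploy_prod, tests_changed, lint_clean, hdr_changed.
Round 2 fires R9, giving cache_stale.
Round 3 fires R4, giving tag_release.
Round 4 fires R12, giving deploy_stage.
Closure: {artifact_signed, cache_hit, cache_stale, cfg_changed, compile_b, deploy_prod, deploy_stage, hdr_changed, link_bin, link_lib, lint_clean, publish_ok, rollback_ready, run_integ, run_unit, src_changed, tag_release, tests_changed} — 18 facts.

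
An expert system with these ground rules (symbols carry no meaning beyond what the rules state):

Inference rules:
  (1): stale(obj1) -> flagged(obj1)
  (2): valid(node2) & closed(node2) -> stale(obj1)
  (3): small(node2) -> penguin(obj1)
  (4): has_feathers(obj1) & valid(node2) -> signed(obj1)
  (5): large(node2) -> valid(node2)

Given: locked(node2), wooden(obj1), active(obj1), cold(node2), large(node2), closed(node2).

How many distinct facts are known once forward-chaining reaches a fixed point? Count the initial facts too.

Round 1 — (5), derive valid(node2).
Round 2 — (2), derive stale(obj1).
Round 3 — (1), derive flagged(obj1).
Closure: {active(obj1), closed(node2), cold(node2), flagged(obj1), large(node2), locked(node2), stale(obj1), valid(node2), wooden(obj1)} — 9 facts.

9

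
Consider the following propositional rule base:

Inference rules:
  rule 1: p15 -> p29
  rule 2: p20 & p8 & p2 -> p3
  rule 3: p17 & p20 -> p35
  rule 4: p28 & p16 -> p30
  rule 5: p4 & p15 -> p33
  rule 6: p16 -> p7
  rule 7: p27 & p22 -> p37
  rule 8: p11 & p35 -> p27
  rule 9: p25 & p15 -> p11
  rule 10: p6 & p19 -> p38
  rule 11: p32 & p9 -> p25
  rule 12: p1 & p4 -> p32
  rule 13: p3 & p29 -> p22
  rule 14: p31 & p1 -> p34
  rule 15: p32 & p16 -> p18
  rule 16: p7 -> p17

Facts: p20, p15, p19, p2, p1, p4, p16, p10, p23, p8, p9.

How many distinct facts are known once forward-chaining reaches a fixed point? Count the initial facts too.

24

Round 1: rule 1 [p15 -> p29]; rule 2 [p20 & p8 & p2 -> p3]; rule 5 [p4 & p15 -> p33]; rule 6 [p16 -> p7]; rule 12 [p1 & p4 -> p32]. New: p29, p3, p33, p7, p32.
Round 2: rule 11 [p32 & p9 -> p25]; rule 13 [p3 & p29 -> p22]; rule 15 [p32 & p16 -> p18]; rule 16 [p7 -> p17]. New: p25, p22, p18, p17.
Round 3: rule 3 [p17 & p20 -> p35]; rule 9 [p25 & p15 -> p11]. New: p35, p11.
Round 4: rule 8 [p11 & p35 -> p27]. New: p27.
Round 5: rule 7 [p27 & p22 -> p37]. New: p37.
Closure: {p1, p10, p11, p15, p16, p17, p18, p19, p2, p20, p22, p23, p25, p27, p29, p3, p32, p33, p35, p37, p4, p7, p8, p9} — 24 facts.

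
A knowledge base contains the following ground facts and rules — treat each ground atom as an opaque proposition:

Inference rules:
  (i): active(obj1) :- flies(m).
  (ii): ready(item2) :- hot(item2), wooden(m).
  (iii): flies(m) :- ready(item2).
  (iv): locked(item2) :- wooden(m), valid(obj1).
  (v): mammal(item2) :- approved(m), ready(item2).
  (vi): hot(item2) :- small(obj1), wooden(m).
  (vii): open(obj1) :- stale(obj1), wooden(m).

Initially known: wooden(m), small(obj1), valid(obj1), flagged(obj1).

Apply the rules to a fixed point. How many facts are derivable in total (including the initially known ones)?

9

Round 1: (iv) [locked(item2) :- wooden(m), valid(obj1).]; (vi) [hot(item2) :- small(obj1), wooden(m).]. New: locked(item2), hot(item2).
Round 2: (ii) [ready(item2) :- hot(item2), wooden(m).]. New: ready(item2).
Round 3: (iii) [flies(m) :- ready(item2).]. New: flies(m).
Round 4: (i) [active(obj1) :- flies(m).]. New: active(obj1).
Closure: {active(obj1), flagged(obj1), flies(m), hot(item2), locked(item2), ready(item2), small(obj1), valid(obj1), wooden(m)} — 9 facts.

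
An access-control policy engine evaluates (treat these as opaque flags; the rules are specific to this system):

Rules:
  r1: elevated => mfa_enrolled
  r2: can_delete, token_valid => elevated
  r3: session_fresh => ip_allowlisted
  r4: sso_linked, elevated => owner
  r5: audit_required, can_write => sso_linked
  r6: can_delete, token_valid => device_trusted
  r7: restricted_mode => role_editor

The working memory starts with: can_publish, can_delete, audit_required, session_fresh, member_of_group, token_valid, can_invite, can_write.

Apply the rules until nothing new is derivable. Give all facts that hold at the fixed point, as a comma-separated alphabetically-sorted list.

Round 1 fires r2, r3, r5, r6, giving elevated, ip_allowlisted, sso_linked, device_trusted.
Round 2 fires r1, r4, giving mfa_enrolled, owner.

audit_required, can_delete, can_invite, can_publish, can_write, device_trusted, elevated, ip_allowlisted, member_of_group, mfa_enrolled, owner, session_fresh, sso_linked, token_valid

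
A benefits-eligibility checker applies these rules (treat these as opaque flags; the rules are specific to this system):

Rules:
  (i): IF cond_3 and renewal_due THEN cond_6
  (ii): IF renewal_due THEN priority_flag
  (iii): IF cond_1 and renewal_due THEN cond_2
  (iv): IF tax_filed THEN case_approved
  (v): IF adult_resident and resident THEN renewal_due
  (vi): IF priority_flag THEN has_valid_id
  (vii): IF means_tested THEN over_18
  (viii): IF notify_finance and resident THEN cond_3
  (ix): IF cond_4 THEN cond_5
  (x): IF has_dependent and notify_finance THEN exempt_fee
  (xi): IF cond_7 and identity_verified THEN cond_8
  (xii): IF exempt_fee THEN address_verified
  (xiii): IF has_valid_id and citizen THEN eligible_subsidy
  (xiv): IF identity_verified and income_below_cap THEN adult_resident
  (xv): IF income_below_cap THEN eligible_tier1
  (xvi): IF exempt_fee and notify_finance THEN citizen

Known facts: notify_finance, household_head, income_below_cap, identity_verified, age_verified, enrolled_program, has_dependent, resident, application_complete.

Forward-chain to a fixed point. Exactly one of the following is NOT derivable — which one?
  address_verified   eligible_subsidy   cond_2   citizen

cond_2

Round 1 — (viii), (x), (xiv), (xv), derive cond_3, exempt_fee, adult_resident, eligible_tier1.
Round 2 — (v), (xii), (xvi), derive renewal_due, address_verified, citizen.
Round 3 — (i), (ii), derive cond_6, priority_flag.
Round 4 — (vi), derive has_valid_id.
Round 5 — (xiii), derive eligible_subsidy.
Derived: eligible_subsidy (round 5), citizen (round 2), address_verified (round 2). cond_2 never appears in any round.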